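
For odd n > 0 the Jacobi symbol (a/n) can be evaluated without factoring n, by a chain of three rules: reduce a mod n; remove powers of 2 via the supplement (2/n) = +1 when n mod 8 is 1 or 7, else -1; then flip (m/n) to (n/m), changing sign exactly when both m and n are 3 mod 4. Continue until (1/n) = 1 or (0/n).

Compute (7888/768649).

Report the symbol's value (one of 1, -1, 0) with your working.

factor out 2^4: 7888 = 2^4·493; with 768649 mod 8 = 1, (2/768649) = +1; sign now +1; continue with (493/768649)
flip (493/768649) -> (768649/493): both odd, 493 mod 4 = 1, 768649 mod 4 = 1, so the flip contributes +1; sign now +1
(768649/493): 768649 mod 493 = 62, so (768649/493) = (62/493)
factor out 2^1: 62 = 2^1·31; with 493 mod 8 = 5, (2/493) = -1; sign now -1; continue with (31/493)
flip (31/493) -> (493/31): both odd, 31 mod 4 = 3, 493 mod 4 = 1, so the flip contributes +1; sign now -1
(493/31): 493 mod 31 = 28, so (493/31) = (28/31)
factor out 2^2: 28 = 2^2·7; with 31 mod 8 = 7, (2/31) = +1; sign now -1; continue with (7/31)
flip (7/31) -> (31/7): both odd, 7 mod 4 = 3, 31 mod 4 = 3, so the flip contributes -1; sign now +1
(31/7): 31 mod 7 = 3, so (31/7) = (3/7)
flip (3/7) -> (7/3): both odd, 3 mod 4 = 3, 7 mod 4 = 3, so the flip contributes -1; sign now -1
(7/3): 7 mod 3 = 1, so (7/3) = (1/3)
reached (1/3) = 1, so the symbol is -1

-1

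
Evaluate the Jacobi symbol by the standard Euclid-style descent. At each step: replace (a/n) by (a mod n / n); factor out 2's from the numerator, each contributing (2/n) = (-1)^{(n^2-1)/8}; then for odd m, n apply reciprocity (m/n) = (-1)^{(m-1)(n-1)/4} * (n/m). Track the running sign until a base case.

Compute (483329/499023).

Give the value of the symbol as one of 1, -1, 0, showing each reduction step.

0

reciprocity: (483329/499023) = +1·(499023/483329) since 483329 mod 4 = 1, 499023 mod 4 = 3; sign now +1
(499023/483329) = (15694/483329)   [reduce mod 483329]
15694 = 2^1·7847; (2/483329) = +1 since 483329 mod 8 = 1, so (15694/483329) = (+1)^1·(7847/483329); sign now +1
reciprocity: (7847/483329) = +1·(483329/7847) since 7847 mod 4 = 3, 483329 mod 4 = 1; sign now +1
(483329/7847) = (4662/7847)   [reduce mod 7847]
4662 = 2^1·2331; (2/7847) = +1 since 7847 mod 8 = 7, so (4662/7847) = (+1)^1·(2331/7847); sign now +1
reciprocity: (2331/7847) = -1·(7847/2331) since 2331 mod 4 = 3, 7847 mod 4 = 3; sign now -1
(7847/2331) = (854/2331)   [reduce mod 2331]
854 = 2^1·427; (2/2331) = -1 since 2331 mod 8 = 3, so (854/2331) = (-1)^1·(427/2331); sign now +1
reciprocity: (427/2331) = -1·(2331/427) since 427 mod 4 = 3, 2331 mod 4 = 3; sign now -1
(2331/427) = (196/427)   [reduce mod 427]
196 = 2^2·49; (2/427) = -1 since 427 mod 8 = 3, so (196/427) = (-1)^2·(49/427); sign now -1
reciprocity: (49/427) = +1·(427/49) since 49 mod 4 = 1, 427 mod 4 = 3; sign now -1
(427/49) = (35/49)   [reduce mod 49]
reciprocity: (35/49) = +1·(49/35) since 35 mod 4 = 3, 49 mod 4 = 1; sign now -1
(49/35) = (14/35)   [reduce mod 35]
14 = 2^1·7; (2/35) = -1 since 35 mod 8 = 3, so (14/35) = (-1)^1·(7/35); sign now +1
reciprocity: (7/35) = -1·(35/7) since 7 mod 4 = 3, 35 mod 4 = 3; sign now -1
(35/7) = (0/7)   [reduce mod 7]
(0/7) = 0   [gcd(a, n) > 1]; final value = 0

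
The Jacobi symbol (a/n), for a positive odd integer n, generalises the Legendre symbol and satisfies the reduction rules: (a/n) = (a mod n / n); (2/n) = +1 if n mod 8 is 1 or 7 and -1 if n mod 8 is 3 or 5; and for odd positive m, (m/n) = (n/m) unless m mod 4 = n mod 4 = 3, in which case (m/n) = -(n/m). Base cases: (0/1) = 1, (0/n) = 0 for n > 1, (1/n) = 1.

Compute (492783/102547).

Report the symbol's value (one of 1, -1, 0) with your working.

(492783/102547) = (82595/102547)   [reduce mod 102547]
reciprocity: (82595/102547) = -1·(102547/82595) since 82595 mod 4 = 3, 102547 mod 4 = 3; sign now -1
(102547/82595) = (19952/82595)   [reduce mod 82595]
19952 = 2^4·1247; (2/82595) = -1 since 82595 mod 8 = 3, so (19952/82595) = (-1)^4·(1247/82595); sign now -1
reciprocity: (1247/82595) = -1·(82595/1247) since 1247 mod 4 = 3, 82595 mod 4 = 3; sign now +1
(82595/1247) = (293/1247)   [reduce mod 1247]
reciprocity: (293/1247) = +1·(1247/293) since 293 mod 4 = 1, 1247 mod 4 = 3; sign now +1
(1247/293) = (75/293)   [reduce mod 293]
reciprocity: (75/293) = +1·(293/75) since 75 mod 4 = 3, 293 mod 4 = 1; sign now +1
(293/75) = (68/75)   [reduce mod 75]
68 = 2^2·17; (2/75) = -1 since 75 mod 8 = 3, so (68/75) = (-1)^2·(17/75); sign now +1
reciprocity: (17/75) = +1·(75/17) since 17 mod 4 = 1, 75 mod 4 = 3; sign now +1
(75/17) = (7/17)   [reduce mod 17]
reciprocity: (7/17) = +1·(17/7) since 7 mod 4 = 3, 17 mod 4 = 1; sign now +1
(17/7) = (3/7)   [reduce mod 7]
reciprocity: (3/7) = -1·(7/3) since 3 mod 4 = 3, 7 mod 4 = 3; sign now -1
(7/3) = (1/3)   [reduce mod 3]
(1/3) = 1; final value = sign = -1

-1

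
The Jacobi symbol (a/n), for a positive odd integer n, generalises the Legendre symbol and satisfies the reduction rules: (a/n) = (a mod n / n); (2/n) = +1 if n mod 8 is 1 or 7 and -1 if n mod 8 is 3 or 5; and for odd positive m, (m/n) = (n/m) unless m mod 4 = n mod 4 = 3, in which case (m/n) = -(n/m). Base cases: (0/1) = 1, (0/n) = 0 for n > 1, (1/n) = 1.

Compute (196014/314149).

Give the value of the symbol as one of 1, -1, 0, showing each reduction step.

1

factor out 2^1: 196014 = 2^1·98007; with 314149 mod 8 = 5, (2/314149) = -1; sign now -1; continue with (98007/314149)
flip (98007/314149) -> (314149/98007): both odd, 98007 mod 4 = 3, 314149 mod 4 = 1, so the flip contributes +1; sign now -1
(314149/98007): 314149 mod 98007 = 20128, so (314149/98007) = (20128/98007)
factor out 2^5: 20128 = 2^5·629; with 98007 mod 8 = 7, (2/98007) = +1; sign now -1; continue with (629/98007)
flip (629/98007) -> (98007/629): both odd, 629 mod 4 = 1, 98007 mod 4 = 3, so the flip contributes +1; sign now -1
(98007/629): 98007 mod 629 = 512, so (98007/629) = (512/629)
factor out 2^9: 512 = 2^9·1; with 629 mod 8 = 5, (2/629) = -1; sign now +1; continue with (1/629)
reached (1/629) = 1, so the symbol is +1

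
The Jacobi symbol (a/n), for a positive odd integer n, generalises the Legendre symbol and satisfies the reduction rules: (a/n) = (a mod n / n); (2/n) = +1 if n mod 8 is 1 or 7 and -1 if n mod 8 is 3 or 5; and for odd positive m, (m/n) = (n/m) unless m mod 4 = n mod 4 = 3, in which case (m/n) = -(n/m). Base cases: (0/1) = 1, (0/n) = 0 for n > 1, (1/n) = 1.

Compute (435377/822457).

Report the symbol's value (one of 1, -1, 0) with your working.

reciprocity: (435377/822457) = +1·(822457/435377) since 435377 mod 4 = 1, 822457 mod 4 = 1; sign now +1
(822457/435377) = (387080/435377)   [reduce mod 435377]
387080 = 2^3·48385; (2/435377) = +1 since 435377 mod 8 = 1, so (387080/435377) = (+1)^3·(48385/435377); sign now +1
reciprocity: (48385/435377) = +1·(435377/48385) since 48385 mod 4 = 1, 435377 mod 4 = 1; sign now +1
(435377/48385) = (48297/48385)   [reduce mod 48385]
reciprocity: (48297/48385) = +1·(48385/48297) since 48297 mod 4 = 1, 48385 mod 4 = 1; sign now +1
(48385/48297) = (88/48297)   [reduce mod 48297]
88 = 2^3·11; (2/48297) = +1 since 48297 mod 8 = 1, so (88/48297) = (+1)^3·(11/48297); sign now +1
reciprocity: (11/48297) = +1·(48297/11) since 11 mod 4 = 3, 48297 mod 4 = 1; sign now +1
(48297/11) = (7/11)   [reduce mod 11]
reciprocity: (7/11) = -1·(11/7) since 7 mod 4 = 3, 11 mod 4 = 3; sign now -1
(11/7) = (4/7)   [reduce mod 7]
4 = 2^2·1; (2/7) = +1 since 7 mod 8 = 7, so (4/7) = (+1)^2·(1/7); sign now -1
(1/7) = 1; final value = sign = -1

-1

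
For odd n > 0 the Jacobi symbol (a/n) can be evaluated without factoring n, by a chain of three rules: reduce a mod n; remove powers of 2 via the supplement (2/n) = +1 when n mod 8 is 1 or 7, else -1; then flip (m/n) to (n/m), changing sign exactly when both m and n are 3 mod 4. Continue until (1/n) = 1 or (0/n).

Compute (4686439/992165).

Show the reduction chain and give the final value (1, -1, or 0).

-1

(4686439/992165): 4686439 mod 992165 = 717779, so (4686439/992165) = (717779/992165)
flip (717779/992165) -> (992165/717779): both odd, 717779 mod 4 = 3, 992165 mod 4 = 1, so the flip contributes +1; sign now +1
(992165/717779): 992165 mod 717779 = 274386, so (992165/717779) = (274386/717779)
factor out 2^1: 274386 = 2^1·137193; with 717779 mod 8 = 3, (2/717779) = -1; sign now -1; continue with (137193/717779)
flip (137193/717779) -> (717779/137193): both odd, 137193 mod 4 = 1, 717779 mod 4 = 3, so the flip contributes +1; sign now -1
(717779/137193): 717779 mod 137193 = 31814, so (717779/137193) = (31814/137193)
factor out 2^1: 31814 = 2^1·15907; with 137193 mod 8 = 1, (2/137193) = +1; sign now -1; continue with (15907/137193)
flip (15907/137193) -> (137193/15907): both odd, 15907 mod 4 = 3, 137193 mod 4 = 1, so the flip contributes +1; sign now -1
(137193/15907): 137193 mod 15907 = 9937, so (137193/15907) = (9937/15907)
flip (9937/15907) -> (15907/9937): both odd, 9937 mod 4 = 1, 15907 mod 4 = 3, so the flip contributes +1; sign now -1
(15907/9937): 15907 mod 9937 = 5970, so (15907/9937) = (5970/9937)
factor out 2^1: 5970 = 2^1·2985; with 9937 mod 8 = 1, (2/9937) = +1; sign now -1; continue with (2985/9937)
flip (2985/9937) -> (9937/2985): both odd, 2985 mod 4 = 1, 9937 mod 4 = 1, so the flip contributes +1; sign now -1
(9937/2985): 9937 mod 2985 = 982, so (9937/2985) = (982/2985)
factor out 2^1: 982 = 2^1·491; with 2985 mod 8 = 1, (2/2985) = +1; sign now -1; continue with (491/2985)
flip (491/2985) -> (2985/491): both odd, 491 mod 4 = 3, 2985 mod 4 = 1, so the flip contributes +1; sign now -1
(2985/491): 2985 mod 491 = 39, so (2985/491) = (39/491)
flip (39/491) -> (491/39): both odd, 39 mod 4 = 3, 491 mod 4 = 3, so the flip contributes -1; sign now +1
(491/39): 491 mod 39 = 23, so (491/39) = (23/39)
flip (23/39) -> (39/23): both odd, 23 mod 4 = 3, 39 mod 4 = 3, so the flip contributes -1; sign now -1
(39/23): 39 mod 23 = 16, so (39/23) = (16/23)
factor out 2^4: 16 = 2^4·1; with 23 mod 8 = 7, (2/23) = +1; sign now -1; continue with (1/23)
reached (1/23) = 1, so the symbol is -1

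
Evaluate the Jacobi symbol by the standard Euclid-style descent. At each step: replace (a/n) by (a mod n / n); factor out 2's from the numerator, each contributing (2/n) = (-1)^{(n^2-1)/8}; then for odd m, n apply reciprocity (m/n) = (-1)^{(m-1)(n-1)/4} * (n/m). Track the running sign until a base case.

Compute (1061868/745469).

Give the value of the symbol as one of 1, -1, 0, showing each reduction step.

0

(1061868/745469) = (316399/745469)   [reduce mod 745469]
reciprocity: (316399/745469) = +1·(745469/316399) since 316399 mod 4 = 3, 745469 mod 4 = 1; sign now +1
(745469/316399) = (112671/316399)   [reduce mod 316399]
reciprocity: (112671/316399) = -1·(316399/112671) since 112671 mod 4 = 3, 316399 mod 4 = 3; sign now -1
(316399/112671) = (91057/112671)   [reduce mod 112671]
reciprocity: (91057/112671) = +1·(112671/91057) since 91057 mod 4 = 1, 112671 mod 4 = 3; sign now -1
(112671/91057) = (21614/91057)   [reduce mod 91057]
21614 = 2^1·10807; (2/91057) = +1 since 91057 mod 8 = 1, so (21614/91057) = (+1)^1·(10807/91057); sign now -1
reciprocity: (10807/91057) = +1·(91057/10807) since 10807 mod 4 = 3, 91057 mod 4 = 1; sign now -1
(91057/10807) = (4601/10807)   [reduce mod 10807]
reciprocity: (4601/10807) = +1·(10807/4601) since 4601 mod 4 = 1, 10807 mod 4 = 3; sign now -1
(10807/4601) = (1605/4601)   [reduce mod 4601]
reciprocity: (1605/4601) = +1·(4601/1605) since 1605 mod 4 = 1, 4601 mod 4 = 1; sign now -1
(4601/1605) = (1391/1605)   [reduce mod 1605]
reciprocity: (1391/1605) = +1·(1605/1391) since 1391 mod 4 = 3, 1605 mod 4 = 1; sign now -1
(1605/1391) = (214/1391)   [reduce mod 1391]
214 = 2^1·107; (2/1391) = +1 since 1391 mod 8 = 7, so (214/1391) = (+1)^1·(107/1391); sign now -1
reciprocity: (107/1391) = -1·(1391/107) since 107 mod 4 = 3, 1391 mod 4 = 3; sign now +1
(1391/107) = (0/107)   [reduce mod 107]
(0/107) = 0   [gcd(a, n) > 1]; final value = 0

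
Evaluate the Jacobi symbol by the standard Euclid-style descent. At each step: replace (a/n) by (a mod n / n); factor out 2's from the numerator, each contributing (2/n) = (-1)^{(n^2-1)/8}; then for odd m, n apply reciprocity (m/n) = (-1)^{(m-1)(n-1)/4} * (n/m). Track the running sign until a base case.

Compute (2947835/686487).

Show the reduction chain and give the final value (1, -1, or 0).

(2947835/686487) = (201887/686487)   [reduce mod 686487]
reciprocity: (201887/686487) = -1·(686487/201887) since 201887 mod 4 = 3, 686487 mod 4 = 3; sign now -1
(686487/201887) = (80826/201887)   [reduce mod 201887]
80826 = 2^1·40413; (2/201887) = +1 since 201887 mod 8 = 7, so (80826/201887) = (+1)^1·(40413/201887); sign now -1
reciprocity: (40413/201887) = +1·(201887/40413) since 40413 mod 4 = 1, 201887 mod 4 = 3; sign now -1
(201887/40413) = (40235/40413)   [reduce mod 40413]
reciprocity: (40235/40413) = +1·(40413/40235) since 40235 mod 4 = 3, 40413 mod 4 = 1; sign now -1
(40413/40235) = (178/40235)   [reduce mod 40235]
178 = 2^1·89; (2/40235) = -1 since 40235 mod 8 = 3, so (178/40235) = (-1)^1·(89/40235); sign now +1
reciprocity: (89/40235) = +1·(40235/89) since 89 mod 4 = 1, 40235 mod 4 = 3; sign now +1
(40235/89) = (7/89)   [reduce mod 89]
reciprocity: (7/89) = +1·(89/7) since 7 mod 4 = 3, 89 mod 4 = 1; sign now +1
(89/7) = (5/7)   [reduce mod 7]
reciprocity: (5/7) = +1·(7/5) since 5 mod 4 = 1, 7 mod 4 = 3; sign now +1
(7/5) = (2/5)   [reduce mod 5]
2 = 2^1·1; (2/5) = -1 since 5 mod 8 = 5, so (2/5) = (-1)^1·(1/5); sign now -1
(1/5) = 1; final value = sign = -1

-1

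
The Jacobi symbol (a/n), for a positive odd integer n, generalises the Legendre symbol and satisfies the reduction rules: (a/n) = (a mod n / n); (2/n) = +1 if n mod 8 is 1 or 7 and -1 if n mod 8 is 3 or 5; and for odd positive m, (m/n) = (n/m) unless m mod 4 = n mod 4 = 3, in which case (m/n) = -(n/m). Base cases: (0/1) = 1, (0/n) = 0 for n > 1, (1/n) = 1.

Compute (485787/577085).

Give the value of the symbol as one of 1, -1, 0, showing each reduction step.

-1

flip (485787/577085) -> (577085/485787): both odd, 485787 mod 4 = 3, 577085 mod 4 = 1, so the flip contributes +1; sign now +1
(577085/485787): 577085 mod 485787 = 91298, so (577085/485787) = (91298/485787)
factor out 2^1: 91298 = 2^1·45649; with 485787 mod 8 = 3, (2/485787) = -1; sign now -1; continue with (45649/485787)
flip (45649/485787) -> (485787/45649): both odd, 45649 mod 4 = 1, 485787 mod 4 = 3, so the flip contributes +1; sign now -1
(485787/45649): 485787 mod 45649 = 29297, so (485787/45649) = (29297/45649)
flip (29297/45649) -> (45649/29297): both odd, 29297 mod 4 = 1, 45649 mod 4 = 1, so the flip contributes +1; sign now -1
(45649/29297): 45649 mod 29297 = 16352, so (45649/29297) = (16352/29297)
factor out 2^5: 16352 = 2^5·511; with 29297 mod 8 = 1, (2/29297) = +1; sign now -1; continue with (511/29297)
flip (511/29297) -> (29297/511): both odd, 511 mod 4 = 3, 29297 mod 4 = 1, so the flip contributes +1; sign now -1
(29297/511): 29297 mod 511 = 170, so (29297/511) = (170/511)
factor out 2^1: 170 = 2^1·85; with 511 mod 8 = 7, (2/511) = +1; sign now -1; continue with (85/511)
flip (85/511) -> (511/85): both odd, 85 mod 4 = 1, 511 mod 4 = 3, so the flip contributes +1; sign now -1
(511/85): 511 mod 85 = 1, so (511/85) = (1/85)
reached (1/85) = 1, so the symbol is -1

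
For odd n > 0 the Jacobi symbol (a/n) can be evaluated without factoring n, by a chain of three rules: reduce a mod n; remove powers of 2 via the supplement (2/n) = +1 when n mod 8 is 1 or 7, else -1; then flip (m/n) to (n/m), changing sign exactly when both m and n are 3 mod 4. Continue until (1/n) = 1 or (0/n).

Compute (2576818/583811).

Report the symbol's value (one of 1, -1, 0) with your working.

(2576818/583811) = (241574/583811)   [reduce mod 583811]
241574 = 2^1·120787; (2/583811) = -1 since 583811 mod 8 = 3, so (241574/583811) = (-1)^1·(120787/583811); sign now -1
reciprocity: (120787/583811) = -1·(583811/120787) since 120787 mod 4 = 3, 583811 mod 4 = 3; sign now +1
(583811/120787) = (100663/120787)   [reduce mod 120787]
reciprocity: (100663/120787) = -1·(120787/100663) since 100663 mod 4 = 3, 120787 mod 4 = 3; sign now -1
(120787/100663) = (20124/100663)   [reduce mod 100663]
20124 = 2^2·5031; (2/100663) = +1 since 100663 mod 8 = 7, so (20124/100663) = (+1)^2·(5031/100663); sign now -1
reciprocity: (5031/100663) = -1·(100663/5031) since 5031 mod 4 = 3, 100663 mod 4 = 3; sign now +1
(100663/5031) = (43/5031)   [reduce mod 5031]
reciprocity: (43/5031) = -1·(5031/43) since 43 mod 4 = 3, 5031 mod 4 = 3; sign now -1
(5031/43) = (0/43)   [reduce mod 43]
(0/43) = 0   [gcd(a, n) > 1]; final value = 0

0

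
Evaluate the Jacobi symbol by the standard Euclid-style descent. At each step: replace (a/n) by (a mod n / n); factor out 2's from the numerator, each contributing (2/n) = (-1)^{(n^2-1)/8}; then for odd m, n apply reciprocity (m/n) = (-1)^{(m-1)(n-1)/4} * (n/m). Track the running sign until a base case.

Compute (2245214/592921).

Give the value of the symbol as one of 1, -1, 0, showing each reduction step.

(2245214/592921): 2245214 mod 592921 = 466451, so (2245214/592921) = (466451/592921)
flip (466451/592921) -> (592921/466451): both odd, 466451 mod 4 = 3, 592921 mod 4 = 1, so the flip contributes +1; sign now +1
(592921/466451): 592921 mod 466451 = 126470, so (592921/466451) = (126470/466451)
factor out 2^1: 126470 = 2^1·63235; with 466451 mod 8 = 3, (2/466451) = -1; sign now -1; continue with (63235/466451)
flip (63235/466451) -> (466451/63235): both odd, 63235 mod 4 = 3, 466451 mod 4 = 3, so the flip contributes -1; sign now +1
(466451/63235): 466451 mod 63235 = 23806, so (466451/63235) = (23806/63235)
factor out 2^1: 23806 = 2^1·11903; with 63235 mod 8 = 3, (2/63235) = -1; sign now -1; continue with (11903/63235)
flip (11903/63235) -> (63235/11903): both odd, 11903 mod 4 = 3, 63235 mod 4 = 3, so the flip contributes -1; sign now +1
(63235/11903): 63235 mod 11903 = 3720, so (63235/11903) = (3720/11903)
factor out 2^3: 3720 = 2^3·465; with 11903 mod 8 = 7, (2/11903) = +1; sign now +1; continue with (465/11903)
flip (465/11903) -> (11903/465): both odd, 465 mod 4 = 1, 11903 mod 4 = 3, so the flip contributes +1; sign now +1
(11903/465): 11903 mod 465 = 278, so (11903/465) = (278/465)
factor out 2^1: 278 = 2^1·139; with 465 mod 8 = 1, (2/465) = +1; sign now +1; continue with (139/465)
flip (139/465) -> (465/139): both odd, 139 mod 4 = 3, 465 mod 4 = 1, so the flip contributes +1; sign now +1
(465/139): 465 mod 139 = 48, so (465/139) = (48/139)
factor out 2^4: 48 = 2^4·3; with 139 mod 8 = 3, (2/139) = -1; sign now +1; continue with (3/139)
flip (3/139) -> (139/3): both odd, 3 mod 4 = 3, 139 mod 4 = 3, so the flip contributes -1; sign now -1
(139/3): 139 mod 3 = 1, so (139/3) = (1/3)
reached (1/3) = 1, so the symbol is -1

-1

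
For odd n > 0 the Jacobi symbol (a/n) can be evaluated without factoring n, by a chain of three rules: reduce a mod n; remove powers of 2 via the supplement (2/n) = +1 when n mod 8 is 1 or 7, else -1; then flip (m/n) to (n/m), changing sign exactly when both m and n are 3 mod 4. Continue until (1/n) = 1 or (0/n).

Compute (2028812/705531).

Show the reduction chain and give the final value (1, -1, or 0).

1

(2028812/705531): 2028812 mod 705531 = 617750, so (2028812/705531) = (617750/705531)
factor out 2^1: 617750 = 2^1·308875; with 705531 mod 8 = 3, (2/705531) = -1; sign now -1; continue with (308875/705531)
flip (308875/705531) -> (705531/308875): both odd, 308875 mod 4 = 3, 705531 mod 4 = 3, so the flip contributes -1; sign now +1
(705531/308875): 705531 mod 308875 = 87781, so (705531/308875) = (87781/308875)
flip (87781/308875) -> (308875/87781): both odd, 87781 mod 4 = 1, 308875 mod 4 = 3, so the flip contributes +1; sign now +1
(308875/87781): 308875 mod 87781 = 45532, so (308875/87781) = (45532/87781)
factor out 2^2: 45532 = 2^2·11383; with 87781 mod 8 = 5, (2/87781) = -1; sign now +1; continue with (11383/87781)
flip (11383/87781) -> (87781/11383): both odd, 11383 mod 4 = 3, 87781 mod 4 = 1, so the flip contributes +1; sign now +1
(87781/11383): 87781 mod 11383 = 8100, so (87781/11383) = (8100/11383)
factor out 2^2: 8100 = 2^2·2025; with 11383 mod 8 = 7, (2/11383) = +1; sign now +1; continue with (2025/11383)
flip (2025/11383) -> (11383/2025): both odd, 2025 mod 4 = 1, 11383 mod 4 = 3, so the flip contributes +1; sign now +1
(11383/2025): 11383 mod 2025 = 1258, so (11383/2025) = (1258/2025)
factor out 2^1: 1258 = 2^1·629; with 2025 mod 8 = 1, (2/2025) = +1; sign now +1; continue with (629/2025)
flip (629/2025) -> (2025/629): both odd, 629 mod 4 = 1, 2025 mod 4 = 1, so the flip contributes +1; sign now +1
(2025/629): 2025 mod 629 = 138, so (2025/629) = (138/629)
factor out 2^1: 138 = 2^1·69; with 629 mod 8 = 5, (2/629) = -1; sign now -1; continue with (69/629)
flip (69/629) -> (629/69): both odd, 69 mod 4 = 1, 629 mod 4 = 1, so the flip contributes +1; sign now -1
(629/69): 629 mod 69 = 8, so (629/69) = (8/69)
factor out 2^3: 8 = 2^3·1; with 69 mod 8 = 5, (2/69) = -1; sign now +1; continue with (1/69)
reached (1/69) = 1, so the symbol is +1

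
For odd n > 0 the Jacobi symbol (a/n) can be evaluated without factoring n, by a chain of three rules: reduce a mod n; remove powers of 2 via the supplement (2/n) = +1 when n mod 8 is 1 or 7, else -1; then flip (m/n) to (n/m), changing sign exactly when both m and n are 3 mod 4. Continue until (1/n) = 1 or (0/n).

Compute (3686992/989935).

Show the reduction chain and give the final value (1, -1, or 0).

-1

(3686992/989935): 3686992 mod 989935 = 717187, so (3686992/989935) = (717187/989935)
flip (717187/989935) -> (989935/717187): both odd, 717187 mod 4 = 3, 989935 mod 4 = 3, so the flip contributes -1; sign now -1
(989935/717187): 989935 mod 717187 = 272748, so (989935/717187) = (272748/717187)
factor out 2^2: 272748 = 2^2·68187; with 717187 mod 8 = 3, (2/717187) = -1; sign now -1; continue with (68187/717187)
flip (68187/717187) -> (717187/68187): both odd, 68187 mod 4 = 3, 717187 mod 4 = 3, so the flip contributes -1; sign now +1
(717187/68187): 717187 mod 68187 = 35317, so (717187/68187) = (35317/68187)
flip (35317/68187) -> (68187/35317): both odd, 35317 mod 4 = 1, 68187 mod 4 = 3, so the flip contributes +1; sign now +1
(68187/35317): 68187 mod 35317 = 32870, so (68187/35317) = (32870/35317)
factor out 2^1: 32870 = 2^1·16435; with 35317 mod 8 = 5, (2/35317) = -1; sign now -1; continue with (16435/35317)
flip (16435/35317) -> (35317/16435): both odd, 16435 mod 4 = 3, 35317 mod 4 = 1, so the flip contributes +1; sign now -1
(35317/16435): 35317 mod 16435 = 2447, so (35317/16435) = (2447/16435)
flip (2447/16435) -> (16435/2447): both odd, 2447 mod 4 = 3, 16435 mod 4 = 3, so the flip contributes -1; sign now +1
(16435/2447): 16435 mod 2447 = 1753, so (16435/2447) = (1753/2447)
flip (1753/2447) -> (2447/1753): both odd, 1753 mod 4 = 1, 2447 mod 4 = 3, so the flip contributes +1; sign now +1
(2447/1753): 2447 mod 1753 = 694, so (2447/1753) = (694/1753)
factor out 2^1: 694 = 2^1·347; with 1753 mod 8 = 1, (2/1753) = +1; sign now +1; continue with (347/1753)
flip (347/1753) -> (1753/347): both odd, 347 mod 4 = 3, 1753 mod 4 = 1, so the flip contributes +1; sign now +1
(1753/347): 1753 mod 347 = 18, so (1753/347) = (18/347)
factor out 2^1: 18 = 2^1·9; with 347 mod 8 = 3, (2/347) = -1; sign now -1; continue with (9/347)
flip (9/347) -> (347/9): both odd, 9 mod 4 = 1, 347 mod 4 = 3, so the flip contributes +1; sign now -1
(347/9): 347 mod 9 = 5, so (347/9) = (5/9)
flip (5/9) -> (9/5): both odd, 5 mod 4 = 1, 9 mod 4 = 1, so the flip contributes +1; sign now -1
(9/5): 9 mod 5 = 4, so (9/5) = (4/5)
factor out 2^2: 4 = 2^2·1; with 5 mod 8 = 5, (2/5) = -1; sign now -1; continue with (1/5)
reached (1/5) = 1, so the symbol is -1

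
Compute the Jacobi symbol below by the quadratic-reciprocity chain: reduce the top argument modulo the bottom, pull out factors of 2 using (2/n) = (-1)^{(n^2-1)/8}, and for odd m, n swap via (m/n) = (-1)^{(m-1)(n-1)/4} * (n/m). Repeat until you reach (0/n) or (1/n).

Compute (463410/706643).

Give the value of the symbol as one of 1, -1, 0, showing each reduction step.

1

factor out 2^1: 463410 = 2^1·231705; with 706643 mod 8 = 3, (2/706643) = -1; sign now -1; continue with (231705/706643)
flip (231705/706643) -> (706643/231705): both odd, 231705 mod 4 = 1, 706643 mod 4 = 3, so the flip contributes +1; sign now -1
(706643/231705): 706643 mod 231705 = 11528, so (706643/231705) = (11528/231705)
factor out 2^3: 11528 = 2^3·1441; with 231705 mod 8 = 1, (2/231705) = +1; sign now -1; continue with (1441/231705)
flip (1441/231705) -> (231705/1441): both odd, 1441 mod 4 = 1, 231705 mod 4 = 1, so the flip contributes +1; sign now -1
(231705/1441): 231705 mod 1441 = 1145, so (231705/1441) = (1145/1441)
flip (1145/1441) -> (1441/1145): both odd, 1145 mod 4 = 1, 1441 mod 4 = 1, so the flip contributes +1; sign now -1
(1441/1145): 1441 mod 1145 = 296, so (1441/1145) = (296/1145)
factor out 2^3: 296 = 2^3·37; with 1145 mod 8 = 1, (2/1145) = +1; sign now -1; continue with (37/1145)
flip (37/1145) -> (1145/37): both odd, 37 mod 4 = 1, 1145 mod 4 = 1, so the flip contributes +1; sign now -1
(1145/37): 1145 mod 37 = 35, so (1145/37) = (35/37)
flip (35/37) -> (37/35): both odd, 35 mod 4 = 3, 37 mod 4 = 1, so the flip contributes +1; sign now -1
(37/35): 37 mod 35 = 2, so (37/35) = (2/35)
factor out 2^1: 2 = 2^1·1; with 35 mod 8 = 3, (2/35) = -1; sign now +1; continue with (1/35)
reached (1/35) = 1, so the symbol is +1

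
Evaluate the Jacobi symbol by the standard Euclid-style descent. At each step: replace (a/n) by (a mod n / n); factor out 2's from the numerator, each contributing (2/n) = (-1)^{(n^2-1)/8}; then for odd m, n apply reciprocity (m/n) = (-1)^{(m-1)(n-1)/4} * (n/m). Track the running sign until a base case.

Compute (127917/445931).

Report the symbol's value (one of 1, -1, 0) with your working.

-1

reciprocity: (127917/445931) = +1·(445931/127917) since 127917 mod 4 = 1, 445931 mod 4 = 3; sign now +1
(445931/127917) = (62180/127917)   [reduce mod 127917]
62180 = 2^2·15545; (2/127917) = -1 since 127917 mod 8 = 5, so (62180/127917) = (-1)^2·(15545/127917); sign now +1
reciprocity: (15545/127917) = +1·(127917/15545) since 15545 mod 4 = 1, 127917 mod 4 = 1; sign now +1
(127917/15545) = (3557/15545)   [reduce mod 15545]
reciprocity: (3557/15545) = +1·(15545/3557) since 3557 mod 4 = 1, 15545 mod 4 = 1; sign now +1
(15545/3557) = (1317/3557)   [reduce mod 3557]
reciprocity: (1317/3557) = +1·(3557/1317) since 1317 mod 4 = 1, 3557 mod 4 = 1; sign now +1
(3557/1317) = (923/1317)   [reduce mod 1317]
reciprocity: (923/1317) = +1·(1317/923) since 923 mod 4 = 3, 1317 mod 4 = 1; sign now +1
(1317/923) = (394/923)   [reduce mod 923]
394 = 2^1·197; (2/923) = -1 since 923 mod 8 = 3, so (394/923) = (-1)^1·(197/923); sign now -1
reciprocity: (197/923) = +1·(923/197) since 197 mod 4 = 1, 923 mod 4 = 3; sign now -1
(923/197) = (135/197)   [reduce mod 197]
reciprocity: (135/197) = +1·(197/135) since 135 mod 4 = 3, 197 mod 4 = 1; sign now -1
(197/135) = (62/135)   [reduce mod 135]
62 = 2^1·31; (2/135) = +1 since 135 mod 8 = 7, so (62/135) = (+1)^1·(31/135); sign now -1
reciprocity: (31/135) = -1·(135/31) since 31 mod 4 = 3, 135 mod 4 = 3; sign now +1
(135/31) = (11/31)   [reduce mod 31]
reciprocity: (11/31) = -1·(31/11) since 11 mod 4 = 3, 31 mod 4 = 3; sign now -1
(31/11) = (9/11)   [reduce mod 11]
reciprocity: (9/11) = +1·(11/9) since 9 mod 4 = 1, 11 mod 4 = 3; sign now -1
(11/9) = (2/9)   [reduce mod 9]
2 = 2^1·1; (2/9) = +1 since 9 mod 8 = 1, so (2/9) = (+1)^1·(1/9); sign now -1
(1/9) = 1; final value = sign = -1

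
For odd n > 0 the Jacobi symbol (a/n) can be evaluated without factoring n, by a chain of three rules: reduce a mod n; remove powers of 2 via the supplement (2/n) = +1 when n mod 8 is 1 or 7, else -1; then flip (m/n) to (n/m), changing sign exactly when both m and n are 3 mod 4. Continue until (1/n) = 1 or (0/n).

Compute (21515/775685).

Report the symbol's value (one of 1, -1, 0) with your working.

flip (21515/775685) -> (775685/21515): both odd, 21515 mod 4 = 3, 775685 mod 4 = 1, so the flip contributes +1; sign now +1
(775685/21515): 775685 mod 21515 = 1145, so (775685/21515) = (1145/21515)
flip (1145/21515) -> (21515/1145): both odd, 1145 mod 4 = 1, 21515 mod 4 = 3, so the flip contributes +1; sign now +1
(21515/1145): 21515 mod 1145 = 905, so (21515/1145) = (905/1145)
flip (905/1145) -> (1145/905): both odd, 905 mod 4 = 1, 1145 mod 4 = 1, so the flip contributes +1; sign now +1
(1145/905): 1145 mod 905 = 240, so (1145/905) = (240/905)
factor out 2^4: 240 = 2^4·15; with 905 mod 8 = 1, (2/905) = +1; sign now +1; continue with (15/905)
flip (15/905) -> (905/15): both odd, 15 mod 4 = 3, 905 mod 4 = 1, so the flip contributes +1; sign now +1
(905/15): 905 mod 15 = 5, so (905/15) = (5/15)
flip (5/15) -> (15/5): both odd, 5 mod 4 = 1, 15 mod 4 = 3, so the flip contributes +1; sign now +1
(15/5): 15 mod 5 = 0, so (15/5) = (0/5)
reached (0/5); gcd(a, n) > 1, so (0/5) = 0 and the symbol is 0

0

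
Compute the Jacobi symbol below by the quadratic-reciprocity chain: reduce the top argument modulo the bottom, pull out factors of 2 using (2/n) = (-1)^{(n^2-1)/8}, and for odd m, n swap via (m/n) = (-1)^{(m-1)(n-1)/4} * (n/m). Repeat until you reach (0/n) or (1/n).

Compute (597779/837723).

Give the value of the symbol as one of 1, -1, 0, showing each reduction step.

reciprocity: (597779/837723) = -1·(837723/597779) since 597779 mod 4 = 3, 837723 mod 4 = 3; sign now -1
(837723/597779) = (239944/597779)   [reduce mod 597779]
239944 = 2^3·29993; (2/597779) = -1 since 597779 mod 8 = 3, so (239944/597779) = (-1)^3·(29993/597779); sign now +1
reciprocity: (29993/597779) = +1·(597779/29993) since 29993 mod 4 = 1, 597779 mod 4 = 3; sign now +1
(597779/29993) = (27912/29993)   [reduce mod 29993]
27912 = 2^3·3489; (2/29993) = +1 since 29993 mod 8 = 1, so (27912/29993) = (+1)^3·(3489/29993); sign now +1
reciprocity: (3489/29993) = +1·(29993/3489) since 3489 mod 4 = 1, 29993 mod 4 = 1; sign now +1
(29993/3489) = (2081/3489)   [reduce mod 3489]
reciprocity: (2081/3489) = +1·(3489/2081) since 2081 mod 4 = 1, 3489 mod 4 = 1; sign now +1
(3489/2081) = (1408/2081)   [reduce mod 2081]
1408 = 2^7·11; (2/2081) = +1 since 2081 mod 8 = 1, so (1408/2081) = (+1)^7·(11/2081); sign now +1
reciprocity: (11/2081) = +1·(2081/11) since 11 mod 4 = 3, 2081 mod 4 = 1; sign now +1
(2081/11) = (2/11)   [reduce mod 11]
2 = 2^1·1; (2/11) = -1 since 11 mod 8 = 3, so (2/11) = (-1)^1·(1/11); sign now -1
(1/11) = 1; final value = sign = -1

-1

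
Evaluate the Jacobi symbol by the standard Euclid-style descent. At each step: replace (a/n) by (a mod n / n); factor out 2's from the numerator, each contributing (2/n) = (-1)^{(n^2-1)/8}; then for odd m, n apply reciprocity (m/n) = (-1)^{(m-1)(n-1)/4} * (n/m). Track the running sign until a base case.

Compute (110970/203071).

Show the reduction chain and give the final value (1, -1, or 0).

110970 = 2^1·55485; (2/203071) = +1 since 203071 mod 8 = 7, so (110970/203071) = (+1)^1·(55485/203071); sign now +1
reciprocity: (55485/203071) = +1·(203071/55485) since 55485 mod 4 = 1, 203071 mod 4 = 3; sign now +1
(203071/55485) = (36616/55485)   [reduce mod 55485]
36616 = 2^3·4577; (2/55485) = -1 since 55485 mod 8 = 5, so (36616/55485) = (-1)^3·(4577/55485); sign now -1
reciprocity: (4577/55485) = +1·(55485/4577) since 4577 mod 4 = 1, 55485 mod 4 = 1; sign now -1
(55485/4577) = (561/4577)   [reduce mod 4577]
reciprocity: (561/4577) = +1·(4577/561) since 561 mod 4 = 1, 4577 mod 4 = 1; sign now -1
(4577/561) = (89/561)   [reduce mod 561]
reciprocity: (89/561) = +1·(561/89) since 89 mod 4 = 1, 561 mod 4 = 1; sign now -1
(561/89) = (27/89)   [reduce mod 89]
reciprocity: (27/89) = +1·(89/27) since 27 mod 4 = 3, 89 mod 4 = 1; sign now -1
(89/27) = (8/27)   [reduce mod 27]
8 = 2^3·1; (2/27) = -1 since 27 mod 8 = 3, so (8/27) = (-1)^3·(1/27); sign now +1
(1/27) = 1; final value = sign = +1

1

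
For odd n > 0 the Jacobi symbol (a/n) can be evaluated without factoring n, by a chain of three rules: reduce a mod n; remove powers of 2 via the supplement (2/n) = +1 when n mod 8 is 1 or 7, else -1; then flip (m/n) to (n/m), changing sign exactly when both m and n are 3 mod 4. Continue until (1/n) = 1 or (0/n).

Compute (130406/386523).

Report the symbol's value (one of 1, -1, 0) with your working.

130406 = 2^1·65203; (2/386523) = -1 since 386523 mod 8 = 3, so (130406/386523) = (-1)^1·(65203/386523); sign now -1
reciprocity: (65203/386523) = -1·(386523/65203) since 65203 mod 4 = 3, 386523 mod 4 = 3; sign now +1
(386523/65203) = (60508/65203)   [reduce mod 65203]
60508 = 2^2·15127; (2/65203) = -1 since 65203 mod 8 = 3, so (60508/65203) = (-1)^2·(15127/65203); sign now +1
reciprocity: (15127/65203) = -1·(65203/15127) since 15127 mod 4 = 3, 65203 mod 4 = 3; sign now -1
(65203/15127) = (4695/15127)   [reduce mod 15127]
reciprocity: (4695/15127) = -1·(15127/4695) since 4695 mod 4 = 3, 15127 mod 4 = 3; sign now +1
(15127/4695) = (1042/4695)   [reduce mod 4695]
1042 = 2^1·521; (2/4695) = +1 since 4695 mod 8 = 7, so (1042/4695) = (+1)^1·(521/4695); sign now +1
reciprocity: (521/4695) = +1·(4695/521) since 521 mod 4 = 1, 4695 mod 4 = 3; sign now +1
(4695/521) = (6/521)   [reduce mod 521]
6 = 2^1·3; (2/521) = +1 since 521 mod 8 = 1, so (6/521) = (+1)^1·(3/521); sign now +1
reciprocity: (3/521) = +1·(521/3) since 3 mod 4 = 3, 521 mod 4 = 1; sign now +1
(521/3) = (2/3)   [reduce mod 3]
2 = 2^1·1; (2/3) = -1 since 3 mod 8 = 3, so (2/3) = (-1)^1·(1/3); sign now -1
(1/3) = 1; final value = sign = -1

-1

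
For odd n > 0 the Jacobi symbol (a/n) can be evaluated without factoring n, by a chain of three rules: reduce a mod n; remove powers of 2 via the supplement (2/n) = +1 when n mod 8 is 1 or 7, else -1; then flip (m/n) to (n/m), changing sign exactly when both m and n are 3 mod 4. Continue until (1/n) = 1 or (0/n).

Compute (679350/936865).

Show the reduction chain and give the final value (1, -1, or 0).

0

679350 = 2^1·339675; (2/936865) = +1 since 936865 mod 8 = 1, so (679350/936865) = (+1)^1·(339675/936865); sign now +1
reciprocity: (339675/936865) = +1·(936865/339675) since 339675 mod 4 = 3, 936865 mod 4 = 1; sign now +1
(936865/339675) = (257515/339675)   [reduce mod 339675]
reciprocity: (257515/339675) = -1·(339675/257515) since 257515 mod 4 = 3, 339675 mod 4 = 3; sign now -1
(339675/257515) = (82160/257515)   [reduce mod 257515]
82160 = 2^4·5135; (2/257515) = -1 since 257515 mod 8 = 3, so (82160/257515) = (-1)^4·(5135/257515); sign now -1
reciprocity: (5135/257515) = -1·(257515/5135) since 5135 mod 4 = 3, 257515 mod 4 = 3; sign now +1
(257515/5135) = (765/5135)   [reduce mod 5135]
reciprocity: (765/5135) = +1·(5135/765) since 765 mod 4 = 1, 5135 mod 4 = 3; sign now +1
(5135/765) = (545/765)   [reduce mod 765]
reciprocity: (545/765) = +1·(765/545) since 545 mod 4 = 1, 765 mod 4 = 1; sign now +1
(765/545) = (220/545)   [reduce mod 545]
220 = 2^2·55; (2/545) = +1 since 545 mod 8 = 1, so (220/545) = (+1)^2·(55/545); sign now +1
reciprocity: (55/545) = +1·(545/55) since 55 mod 4 = 3, 545 mod 4 = 1; sign now +1
(545/55) = (50/55)   [reduce mod 55]
50 = 2^1·25; (2/55) = +1 since 55 mod 8 = 7, so (50/55) = (+1)^1·(25/55); sign now +1
reciprocity: (25/55) = +1·(55/25) since 25 mod 4 = 1, 55 mod 4 = 3; sign now +1
(55/25) = (5/25)   [reduce mod 25]
reciprocity: (5/25) = +1·(25/5) since 5 mod 4 = 1, 25 mod 4 = 1; sign now +1
(25/5) = (0/5)   [reduce mod 5]
(0/5) = 0   [gcd(a, n) > 1]; final value = 0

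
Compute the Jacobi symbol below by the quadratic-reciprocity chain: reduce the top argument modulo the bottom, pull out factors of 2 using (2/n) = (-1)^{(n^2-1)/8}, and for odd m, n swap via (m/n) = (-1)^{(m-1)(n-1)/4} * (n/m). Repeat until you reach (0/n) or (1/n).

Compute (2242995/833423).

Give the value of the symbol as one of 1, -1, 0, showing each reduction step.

-1

(2242995/833423) = (576149/833423)   [reduce mod 833423]
reciprocity: (576149/833423) = +1·(833423/576149) since 576149 mod 4 = 1, 833423 mod 4 = 3; sign now +1
(833423/576149) = (257274/576149)   [reduce mod 576149]
257274 = 2^1·128637; (2/576149) = -1 since 576149 mod 8 = 5, so (257274/576149) = (-1)^1·(128637/576149); sign now -1
reciprocity: (128637/576149) = +1·(576149/128637) since 128637 mod 4 = 1, 576149 mod 4 = 1; sign now -1
(576149/128637) = (61601/128637)   [reduce mod 128637]
reciprocity: (61601/128637) = +1·(128637/61601) since 61601 mod 4 = 1, 128637 mod 4 = 1; sign now -1
(128637/61601) = (5435/61601)   [reduce mod 61601]
reciprocity: (5435/61601) = +1·(61601/5435) since 5435 mod 4 = 3, 61601 mod 4 = 1; sign now -1
(61601/5435) = (1816/5435)   [reduce mod 5435]
1816 = 2^3·227; (2/5435) = -1 since 5435 mod 8 = 3, so (1816/5435) = (-1)^3·(227/5435); sign now +1
reciprocity: (227/5435) = -1·(5435/227) since 227 mod 4 = 3, 5435 mod 4 = 3; sign now -1
(5435/227) = (214/227)   [reduce mod 227]
214 = 2^1·107; (2/227) = -1 since 227 mod 8 = 3, so (214/227) = (-1)^1·(107/227); sign now +1
reciprocity: (107/227) = -1·(227/107) since 107 mod 4 = 3, 227 mod 4 = 3; sign now -1
(227/107) = (13/107)   [reduce mod 107]
reciprocity: (13/107) = +1·(107/13) since 13 mod 4 = 1, 107 mod 4 = 3; sign now -1
(107/13) = (3/13)   [reduce mod 13]
reciprocity: (3/13) = +1·(13/3) since 3 mod 4 = 3, 13 mod 4 = 1; sign now -1
(13/3) = (1/3)   [reduce mod 3]
(1/3) = 1; final value = sign = -1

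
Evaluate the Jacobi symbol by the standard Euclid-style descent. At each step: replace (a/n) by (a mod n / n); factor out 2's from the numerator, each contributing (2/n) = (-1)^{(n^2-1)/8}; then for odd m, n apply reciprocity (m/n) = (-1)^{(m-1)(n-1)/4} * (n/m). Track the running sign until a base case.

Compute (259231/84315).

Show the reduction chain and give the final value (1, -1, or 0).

0

(259231/84315) = (6286/84315)   [reduce mod 84315]
6286 = 2^1·3143; (2/84315) = -1 since 84315 mod 8 = 3, so (6286/84315) = (-1)^1·(3143/84315); sign now -1
reciprocity: (3143/84315) = -1·(84315/3143) since 3143 mod 4 = 3, 84315 mod 4 = 3; sign now +1
(84315/3143) = (2597/3143)   [reduce mod 3143]
reciprocity: (2597/3143) = +1·(3143/2597) since 2597 mod 4 = 1, 3143 mod 4 = 3; sign now +1
(3143/2597) = (546/2597)   [reduce mod 2597]
546 = 2^1·273; (2/2597) = -1 since 2597 mod 8 = 5, so (546/2597) = (-1)^1·(273/2597); sign now -1
reciprocity: (273/2597) = +1·(2597/273) since 273 mod 4 = 1, 2597 mod 4 = 1; sign now -1
(2597/273) = (140/273)   [reduce mod 273]
140 = 2^2·35; (2/273) = +1 since 273 mod 8 = 1, so (140/273) = (+1)^2·(35/273); sign now -1
reciprocity: (35/273) = +1·(273/35) since 35 mod 4 = 3, 273 mod 4 = 1; sign now -1
(273/35) = (28/35)   [reduce mod 35]
28 = 2^2·7; (2/35) = -1 since 35 mod 8 = 3, so (28/35) = (-1)^2·(7/35); sign now -1
reciprocity: (7/35) = -1·(35/7) since 7 mod 4 = 3, 35 mod 4 = 3; sign now +1
(35/7) = (0/7)   [reduce mod 7]
(0/7) = 0   [gcd(a, n) > 1]; final value = 0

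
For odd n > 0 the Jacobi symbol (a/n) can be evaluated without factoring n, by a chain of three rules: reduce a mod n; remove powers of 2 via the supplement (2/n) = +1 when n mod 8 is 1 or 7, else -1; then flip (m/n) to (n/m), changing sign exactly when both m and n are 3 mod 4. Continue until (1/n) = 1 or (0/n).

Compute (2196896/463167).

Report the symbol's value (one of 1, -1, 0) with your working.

-1

(2196896/463167) = (344228/463167)   [reduce mod 463167]
344228 = 2^2·86057; (2/463167) = +1 since 463167 mod 8 = 7, so (344228/463167) = (+1)^2·(86057/463167); sign now +1
reciprocity: (86057/463167) = +1·(463167/86057) since 86057 mod 4 = 1, 463167 mod 4 = 3; sign now +1
(463167/86057) = (32882/86057)   [reduce mod 86057]
32882 = 2^1·16441; (2/86057) = +1 since 86057 mod 8 = 1, so (32882/86057) = (+1)^1·(16441/86057); sign now +1
reciprocity: (16441/86057) = +1·(86057/16441) since 16441 mod 4 = 1, 86057 mod 4 = 1; sign now +1
(86057/16441) = (3852/16441)   [reduce mod 16441]
3852 = 2^2·963; (2/16441) = +1 since 16441 mod 8 = 1, so (3852/16441) = (+1)^2·(963/16441); sign now +1
reciprocity: (963/16441) = +1·(16441/963) since 963 mod 4 = 3, 16441 mod 4 = 1; sign now +1
(16441/963) = (70/963)   [reduce mod 963]
70 = 2^1·35; (2/963) = -1 since 963 mod 8 = 3, so (70/963) = (-1)^1·(35/963); sign now -1
reciprocity: (35/963) = -1·(963/35) since 35 mod 4 = 3, 963 mod 4 = 3; sign now +1
(963/35) = (18/35)   [reduce mod 35]
18 = 2^1·9; (2/35) = -1 since 35 mod 8 = 3, so (18/35) = (-1)^1·(9/35); sign now -1
reciprocity: (9/35) = +1·(35/9) since 9 mod 4 = 1, 35 mod 4 = 3; sign now -1
(35/9) = (8/9)   [reduce mod 9]
8 = 2^3·1; (2/9) = +1 since 9 mod 8 = 1, so (8/9) = (+1)^3·(1/9); sign now -1
(1/9) = 1; final value = sign = -1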